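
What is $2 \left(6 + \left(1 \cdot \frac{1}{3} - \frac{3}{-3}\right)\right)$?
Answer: $\frac{44}{3} \approx 14.667$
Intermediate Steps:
$2 \left(6 + \left(1 \cdot \frac{1}{3} - \frac{3}{-3}\right)\right) = 2 \left(6 + \left(1 \cdot \frac{1}{3} - -1\right)\right) = 2 \left(6 + \left(\frac{1}{3} + 1\right)\right) = 2 \left(6 + \frac{4}{3}\right) = 2 \cdot \frac{22}{3} = \frac{44}{3}$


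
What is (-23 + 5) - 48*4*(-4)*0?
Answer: -18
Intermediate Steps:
(-23 + 5) - 48*4*(-4)*0 = -18 - (-768)*0 = -18 - 48*0 = -18 + 0 = -18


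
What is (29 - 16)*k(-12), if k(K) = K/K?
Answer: 13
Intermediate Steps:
k(K) = 1
(29 - 16)*k(-12) = (29 - 16)*1 = 13*1 = 13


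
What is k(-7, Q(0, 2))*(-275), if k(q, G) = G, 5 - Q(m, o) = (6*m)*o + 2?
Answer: -825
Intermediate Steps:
Q(m, o) = 3 - 6*m*o (Q(m, o) = 5 - ((6*m)*o + 2) = 5 - (6*m*o + 2) = 5 - (2 + 6*m*o) = 5 + (-2 - 6*m*o) = 3 - 6*m*o)
k(-7, Q(0, 2))*(-275) = (3 - 6*0*2)*(-275) = (3 + 0)*(-275) = 3*(-275) = -825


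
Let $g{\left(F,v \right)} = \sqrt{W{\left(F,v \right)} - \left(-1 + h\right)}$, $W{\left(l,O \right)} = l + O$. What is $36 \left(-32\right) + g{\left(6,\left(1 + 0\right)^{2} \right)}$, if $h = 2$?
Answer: $-1152 + \sqrt{6} \approx -1149.6$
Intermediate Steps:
$W{\left(l,O \right)} = O + l$
$g{\left(F,v \right)} = \sqrt{-1 + F + v}$ ($g{\left(F,v \right)} = \sqrt{\left(v + F\right) + \left(1 - 2\right)} = \sqrt{\left(F + v\right) + \left(1 - 2\right)} = \sqrt{\left(F + v\right) - 1} = \sqrt{-1 + F + v}$)
$36 \left(-32\right) + g{\left(6,\left(1 + 0\right)^{2} \right)} = 36 \left(-32\right) + \sqrt{-1 + 6 + \left(1 + 0\right)^{2}} = -1152 + \sqrt{-1 + 6 + 1^{2}} = -1152 + \sqrt{-1 + 6 + 1} = -1152 + \sqrt{6}$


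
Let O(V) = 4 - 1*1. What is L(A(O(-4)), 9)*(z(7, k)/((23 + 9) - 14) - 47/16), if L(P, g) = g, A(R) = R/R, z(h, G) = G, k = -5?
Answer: -463/16 ≈ -28.938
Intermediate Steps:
O(V) = 3 (O(V) = 4 - 1 = 3)
A(R) = 1
L(A(O(-4)), 9)*(z(7, k)/((23 + 9) - 14) - 47/16) = 9*(-5/((23 + 9) - 14) - 47/16) = 9*(-5/(32 - 14) - 47*1/16) = 9*(-5/18 - 47/16) = 9*(-463/144) = -463/16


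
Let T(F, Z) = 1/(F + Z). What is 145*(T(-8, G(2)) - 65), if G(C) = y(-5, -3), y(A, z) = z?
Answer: -103820/11 ≈ -9438.2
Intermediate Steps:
G(C) = -3
145*(T(-8, G(2)) - 65) = 145*(1/(-8 - 3) - 65) = 145*(1/(-11) - 65) = 145*(-1/11 - 65) = 145*(-716/11) = -103820/11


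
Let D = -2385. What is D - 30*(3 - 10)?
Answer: -2175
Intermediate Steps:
D - 30*(3 - 10) = -2385 - 30*(3 - 10) = -2385 - 30*(-7) = -2385 + 210 = -2175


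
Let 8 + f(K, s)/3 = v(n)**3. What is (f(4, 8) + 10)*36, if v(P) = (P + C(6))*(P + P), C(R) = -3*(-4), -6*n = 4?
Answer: -10075432/27 ≈ -3.7316e+5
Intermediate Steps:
n = -2/3 (n = -1/6*4 = -2/3 ≈ -0.66667)
C(R) = 12
v(P) = 2*P*(12 + P) (v(P) = (P + 12)*(P + P) = (12 + P)*(2*P) = 2*P*(12 + P))
f(K, s) = -2521288/243 (f(K, s) = -24 + 3*(2*(-2/3)*(12 - 2/3))**3 = -24 + 3*(2*(-2/3)*(34/3))**3 = -24 + 3*(-136/9)**3 = -24 + 3*(-2515456/729) = -24 - 2515456/243 = -2521288/243)
(f(4, 8) + 10)*36 = (-2521288/243 + 10)*36 = -2518858/243*36 = -10075432/27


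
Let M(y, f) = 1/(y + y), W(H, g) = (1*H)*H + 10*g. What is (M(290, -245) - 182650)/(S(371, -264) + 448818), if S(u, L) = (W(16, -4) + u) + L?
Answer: -15133857/37214540 ≈ -0.40667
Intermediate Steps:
W(H, g) = H² + 10*g (W(H, g) = H*H + 10*g = H² + 10*g)
M(y, f) = 1/(2*y)
S(u, L) = 216 + L + u (S(u, L) = ((16² + 10*(-4)) + u) + L = ((256 - 40) + u) + L = (216 + u) + L = 216 + L + u)
(M(290, -245) - 182650)/(S(371, -264) + 448818) = ((½)/290 - 182650)/((216 - 264 + 371) + 448818) = ((½)*(1/290) - 182650)/(323 + 448818) = (1/580 - 182650)/449141 = -105936999/580*1/449141 = -15133857/37214540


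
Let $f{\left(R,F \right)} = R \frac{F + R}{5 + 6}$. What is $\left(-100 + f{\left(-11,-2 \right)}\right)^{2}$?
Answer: $7569$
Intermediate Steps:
$f{\left(R,F \right)} = R \left(\frac{F}{11} + \frac{R}{11}\right)$ ($f{\left(R,F \right)} = R \frac{F + R}{11} = R \left(F + R\right) \frac{1}{11} = R \left(\frac{F}{11} + \frac{R}{11}\right)$)
$\left(-100 + f{\left(-11,-2 \right)}\right)^{2} = \left(-100 + \frac{1}{11} \left(-11\right) \left(-2 - 11\right)\right)^{2} = \left(-100 + \frac{1}{11} \left(-11\right) \left(-13\right)\right)^{2} = \left(-100 + 13\right)^{2} = \left(-87\right)^{2} = 7569$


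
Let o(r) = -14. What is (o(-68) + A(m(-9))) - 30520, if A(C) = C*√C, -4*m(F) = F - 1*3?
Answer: -30534 + 3*√3 ≈ -30529.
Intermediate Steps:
m(F) = ¾ - F/4 (m(F) = -(F - 1*3)/4 = -(F - 3)/4 = -(-3 + F)/4 = ¾ - F/4)
A(C) = C^(3/2)
(o(-68) + A(m(-9))) - 30520 = (-14 + (¾ - ¼*(-9))^(3/2)) - 30520 = (-14 + (¾ + 9/4)^(3/2)) - 30520 = (-14 + 3^(3/2)) - 30520 = (-14 + 3*√3) - 30520 = -30534 + 3*√3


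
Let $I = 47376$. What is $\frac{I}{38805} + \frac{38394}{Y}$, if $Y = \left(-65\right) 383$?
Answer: $- \frac{318414}{990821} \approx -0.32136$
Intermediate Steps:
$Y = -24895$
$\frac{I}{38805} + \frac{38394}{Y} = \frac{47376}{38805} + \frac{38394}{-24895} = 47376 \cdot \frac{1}{38805} + 38394 \left(- \frac{1}{24895}\right) = \frac{15792}{12935} - \frac{38394}{24895} = - \frac{318414}{990821}$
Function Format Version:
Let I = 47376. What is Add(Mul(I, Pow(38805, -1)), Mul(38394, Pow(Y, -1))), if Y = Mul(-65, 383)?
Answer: Rational(-318414, 990821) ≈ -0.32136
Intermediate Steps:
Y = -24895
Add(Mul(I, Pow(38805, -1)), Mul(38394, Pow(Y, -1))) = Add(Mul(47376, Pow(38805, -1)), Mul(38394, Pow(-24895, -1))) = Add(Mul(47376, Rational(1, 38805)), Mul(38394, Rational(-1, 24895))) = Add(Rational(15792, 12935), Rational(-38394, 24895)) = Rational(-318414, 990821)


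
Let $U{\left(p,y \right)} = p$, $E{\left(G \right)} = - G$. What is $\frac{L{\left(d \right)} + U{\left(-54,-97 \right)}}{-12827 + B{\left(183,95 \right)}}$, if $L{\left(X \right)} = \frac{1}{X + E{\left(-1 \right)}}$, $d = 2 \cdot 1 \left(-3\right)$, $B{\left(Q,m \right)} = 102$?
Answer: $\frac{271}{63625} \approx 0.0042593$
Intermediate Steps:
$d = -6$ ($d = 2 \left(-3\right) = -6$)
$L{\left(X \right)} = \frac{1}{1 + X}$ ($L{\left(X \right)} = \frac{1}{X - -1} = \frac{1}{X + 1} = \frac{1}{1 + X}$)
$\frac{L{\left(d \right)} + U{\left(-54,-97 \right)}}{-12827 + B{\left(183,95 \right)}} = \frac{\frac{1}{1 - 6} - 54}{-12827 + 102} = \frac{\frac{1}{-5} - 54}{-12725} = \left(- \frac{1}{5} - 54\right) \left(- \frac{1}{12725}\right) = \left(- \frac{271}{5}\right) \left(- \frac{1}{12725}\right) = \frac{271}{63625}$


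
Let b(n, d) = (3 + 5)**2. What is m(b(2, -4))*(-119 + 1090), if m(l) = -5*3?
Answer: -14565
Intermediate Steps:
b(n, d) = 64 (b(n, d) = 8**2 = 64)
m(l) = -15
m(b(2, -4))*(-119 + 1090) = -15*(-119 + 1090) = -15*971 = -14565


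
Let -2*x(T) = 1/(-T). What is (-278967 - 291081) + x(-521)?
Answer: -593990017/1042 ≈ -5.7005e+5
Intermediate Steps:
x(T) = 1/(2*T) (x(T) = -(-1/T)/2 = -(-1)/(2*T) = 1/(2*T))
(-278967 - 291081) + x(-521) = (-278967 - 291081) + (½)/(-521) = -570048 + (½)*(-1/521) = -570048 - 1/1042 = -593990017/1042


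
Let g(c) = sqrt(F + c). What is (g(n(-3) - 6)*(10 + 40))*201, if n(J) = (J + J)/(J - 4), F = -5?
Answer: 10050*I*sqrt(497)/7 ≈ 32007.0*I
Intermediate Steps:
n(J) = 2*J/(-4 + J) (n(J) = (2*J)/(-4 + J) = 2*J/(-4 + J))
g(c) = sqrt(-5 + c)
(g(n(-3) - 6)*(10 + 40))*201 = (sqrt(-5 + (2*(-3)/(-4 - 3) - 6))*(10 + 40))*201 = (sqrt(-5 + (2*(-3)/(-7) - 6))*50)*201 = (sqrt(-5 + (2*(-3)*(-1/7) - 6))*50)*201 = (sqrt(-5 + (6/7 - 6))*50)*201 = (sqrt(-5 - 36/7)*50)*201 = (sqrt(-71/7)*50)*201 = ((I*sqrt(497)/7)*50)*201 = (50*I*sqrt(497)/7)*201 = 10050*I*sqrt(497)/7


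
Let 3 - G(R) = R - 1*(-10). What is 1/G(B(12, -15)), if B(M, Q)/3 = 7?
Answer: -1/28 ≈ -0.035714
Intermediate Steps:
B(M, Q) = 21 (B(M, Q) = 3*7 = 21)
G(R) = -7 - R (G(R) = 3 - (R - 1*(-10)) = 3 - (R + 10) = 3 - (10 + R) = 3 + (-10 - R) = -7 - R)
1/G(B(12, -15)) = 1/(-7 - 1*21) = 1/(-7 - 21) = 1/(-28) = -1/28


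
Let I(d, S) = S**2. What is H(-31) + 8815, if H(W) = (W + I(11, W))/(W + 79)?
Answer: 70675/8 ≈ 8834.4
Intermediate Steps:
H(W) = (W + W**2)/(79 + W) (H(W) = (W + W**2)/(W + 79) = (W + W**2)/(79 + W))
H(-31) + 8815 = -31*(1 - 31)/(79 - 31) + 8815 = -31*(-30)/48 + 8815 = -31*1/48*(-30) + 8815 = 155/8 + 8815 = 70675/8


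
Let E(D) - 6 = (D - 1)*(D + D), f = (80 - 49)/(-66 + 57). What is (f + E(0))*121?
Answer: 2783/9 ≈ 309.22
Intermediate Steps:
f = -31/9 (f = 31/(-9) = 31*(-⅑) = -31/9 ≈ -3.4444)
E(D) = 6 + 2*D*(-1 + D) (E(D) = 6 + (D - 1)*(D + D) = 6 + (-1 + D)*(2*D) = 6 + 2*D*(-1 + D))
(f + E(0))*121 = (-31/9 + (6 - 2*0 + 2*0²))*121 = (-31/9 + (6 + 0 + 2*0))*121 = (-31/9 + (6 + 0 + 0))*121 = (-31/9 + 6)*121 = (23/9)*121 = 2783/9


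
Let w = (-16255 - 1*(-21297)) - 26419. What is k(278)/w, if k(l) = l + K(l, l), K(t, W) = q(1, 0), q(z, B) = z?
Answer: -279/21377 ≈ -0.013051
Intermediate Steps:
K(t, W) = 1
w = -21377 (w = (-16255 + 21297) - 26419 = 5042 - 26419 = -21377)
k(l) = 1 + l (k(l) = l + 1 = 1 + l)
k(278)/w = (1 + 278)/(-21377) = 279*(-1/21377) = -279/21377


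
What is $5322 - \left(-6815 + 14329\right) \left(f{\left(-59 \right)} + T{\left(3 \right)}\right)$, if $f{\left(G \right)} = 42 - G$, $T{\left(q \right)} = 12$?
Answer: $-843760$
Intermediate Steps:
$5322 - \left(-6815 + 14329\right) \left(f{\left(-59 \right)} + T{\left(3 \right)}\right) = 5322 - \left(-6815 + 14329\right) \left(\left(42 - -59\right) + 12\right) = 5322 - 7514 \left(\left(42 + 59\right) + 12\right) = 5322 - 7514 \left(101 + 12\right) = 5322 - 7514 \cdot 113 = 5322 - 849082 = -843760$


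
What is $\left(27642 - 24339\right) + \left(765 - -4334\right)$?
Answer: $8402$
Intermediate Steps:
$\left(27642 - 24339\right) + \left(765 - -4334\right) = 3303 + \left(765 + 4334\right) = 3303 + 5099 = 8402$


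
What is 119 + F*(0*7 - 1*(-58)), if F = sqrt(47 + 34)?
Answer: 641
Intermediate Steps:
F = 9 (F = sqrt(81) = 9)
119 + F*(0*7 - 1*(-58)) = 119 + 9*(0*7 - 1*(-58)) = 119 + 9*(0 + 58) = 119 + 9*58 = 119 + 522 = 641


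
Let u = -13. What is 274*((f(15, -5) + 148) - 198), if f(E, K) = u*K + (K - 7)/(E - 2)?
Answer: 50142/13 ≈ 3857.1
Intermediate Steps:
f(E, K) = -13*K + (-7 + K)/(-2 + E) (f(E, K) = -13*K + (K - 7)/(E - 2) = -13*K + (-7 + K)/(-2 + E))
274*((f(15, -5) + 148) - 198) = 274*(((-7 + 27*(-5) - 13*15*(-5))/(-2 + 15) + 148) - 198) = 274*(((-7 - 135 + 975)/13 + 148) - 198) = 274*(((1/13)*833 + 148) - 198) = 274*((833/13 + 148) - 198) = 274*(2757/13 - 198) = 274*(183/13) = 50142/13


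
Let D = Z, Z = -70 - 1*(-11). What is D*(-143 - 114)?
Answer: 15163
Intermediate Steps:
Z = -59 (Z = -70 + 11 = -59)
D = -59
D*(-143 - 114) = -59*(-143 - 114) = -59*(-257) = 15163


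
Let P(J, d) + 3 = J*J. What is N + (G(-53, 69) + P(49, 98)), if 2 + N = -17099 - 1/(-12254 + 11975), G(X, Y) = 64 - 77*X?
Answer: -2945681/279 ≈ -10558.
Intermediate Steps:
P(J, d) = -3 + J² (P(J, d) = -3 + J*J = -3 + J²)
G(X, Y) = 64 - 77*X
N = -4771178/279 (N = -2 + (-17099 - 1/(-12254 + 11975)) = -2 + (-17099 - 1/(-279)) = -2 + (-17099 - 1*(-1/279)) = -2 + (-17099 + 1/279) = -2 - 4770620/279 = -4771178/279 ≈ -17101.)
N + (G(-53, 69) + P(49, 98)) = -4771178/279 + ((64 - 77*(-53)) + (-3 + 49²)) = -4771178/279 + ((64 + 4081) + (-3 + 2401)) = -4771178/279 + (4145 + 2398) = -4771178/279 + 6543 = -2945681/279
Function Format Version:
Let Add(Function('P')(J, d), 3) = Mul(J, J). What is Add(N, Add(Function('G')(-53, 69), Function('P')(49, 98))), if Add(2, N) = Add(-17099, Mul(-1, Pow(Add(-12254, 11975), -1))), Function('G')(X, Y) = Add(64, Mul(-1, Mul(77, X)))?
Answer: Rational(-2945681, 279) ≈ -10558.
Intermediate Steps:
Function('P')(J, d) = Add(-3, Pow(J, 2)) (Function('P')(J, d) = Add(-3, Mul(J, J)) = Add(-3, Pow(J, 2)))
Function('G')(X, Y) = Add(64, Mul(-77, X))
N = Rational(-4771178, 279) (N = Add(-2, Add(-17099, Mul(-1, Pow(Add(-12254, 11975), -1)))) = Add(-2, Add(-17099, Mul(-1, Pow(-279, -1)))) = Add(-2, Add(-17099, Mul(-1, Rational(-1, 279)))) = Add(-2, Add(-17099, Rational(1, 279))) = Add(-2, Rational(-4770620, 279)) = Rational(-4771178, 279) ≈ -17101.)
Add(N, Add(Function('G')(-53, 69), Function('P')(49, 98))) = Add(Rational(-4771178, 279), Add(Add(64, Mul(-77, -53)), Add(-3, Pow(49, 2)))) = Add(Rational(-4771178, 279), Add(Add(64, 4081), Add(-3, 2401))) = Add(Rational(-4771178, 279), Add(4145, 2398)) = Add(Rational(-4771178, 279), 6543) = Rational(-2945681, 279)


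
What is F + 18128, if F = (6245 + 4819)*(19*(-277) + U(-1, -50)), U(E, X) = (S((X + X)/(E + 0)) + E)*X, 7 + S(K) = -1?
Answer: -53232904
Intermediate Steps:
S(K) = -8 (S(K) = -7 - 1 = -8)
U(E, X) = X*(-8 + E) (U(E, X) = (-8 + E)*X = X*(-8 + E))
F = -53251032 (F = (6245 + 4819)*(19*(-277) - 50*(-8 - 1)) = 11064*(-5263 - 50*(-9)) = 11064*(-5263 + 450) = 11064*(-4813) = -53251032)
F + 18128 = -53251032 + 18128 = -53232904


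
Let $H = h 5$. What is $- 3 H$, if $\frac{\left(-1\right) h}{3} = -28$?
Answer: $-1260$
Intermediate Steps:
$h = 84$ ($h = \left(-3\right) \left(-28\right) = 84$)
$H = 420$ ($H = 84 \cdot 5 = 420$)
$- 3 H = \left(-3\right) 420 = -1260$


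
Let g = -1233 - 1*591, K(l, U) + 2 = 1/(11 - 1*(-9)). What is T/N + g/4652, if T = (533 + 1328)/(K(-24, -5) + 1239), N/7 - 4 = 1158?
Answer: -45861827602/117022975461 ≈ -0.39190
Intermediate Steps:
N = 8134 (N = 28 + 7*1158 = 28 + 8106 = 8134)
K(l, U) = -39/20 (K(l, U) = -2 + 1/(11 - 1*(-9)) = -2 + 1/(11 + 9) = -2 + 1/20 = -39/20)
g = -1824 (g = -1233 - 591 = -1824)
T = 37220/24741 (T = (533 + 1328)/(-39/20 + 1239) = 1861/(24741/20) = 1861*(20/24741) = 37220/24741 ≈ 1.5044)
T/N + g/4652 = (37220/24741)/8134 - 1824/4652 = (37220/24741)*(1/8134) - 1824*1/4652 = 18610/100621647 - 456/1163 = -45861827602/117022975461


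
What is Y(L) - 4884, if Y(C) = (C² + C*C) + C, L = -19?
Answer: -4181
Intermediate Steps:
Y(C) = C + 2*C² (Y(C) = (C² + C²) + C = 2*C² + C = C + 2*C²)
Y(L) - 4884 = -19*(1 + 2*(-19)) - 4884 = -19*(1 - 38) - 4884 = -19*(-37) - 4884 = 703 - 4884 = -4181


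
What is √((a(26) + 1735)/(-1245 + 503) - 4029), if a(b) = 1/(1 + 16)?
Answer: I*√160359580857/6307 ≈ 63.493*I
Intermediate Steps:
a(b) = 1/17
√((a(26) + 1735)/(-1245 + 503) - 4029) = √((1/17 + 1735)/(-1245 + 503) - 4029) = √((29496/17)/(-742) - 4029) = √((29496/17)*(-1/742) - 4029) = √(-14748/6307 - 4029) = √(-25425651/6307) = I*√160359580857/6307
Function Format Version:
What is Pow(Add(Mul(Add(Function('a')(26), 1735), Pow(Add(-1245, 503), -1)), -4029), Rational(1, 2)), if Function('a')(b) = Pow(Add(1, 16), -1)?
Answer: Mul(Rational(1, 6307), I, Pow(160359580857, Rational(1, 2))) ≈ Mul(63.493, I)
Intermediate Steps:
Function('a')(b) = Rational(1, 17) (Function('a')(b) = Pow(17, -1) = Rational(1, 17))
Pow(Add(Mul(Add(Function('a')(26), 1735), Pow(Add(-1245, 503), -1)), -4029), Rational(1, 2)) = Pow(Add(Mul(Add(Rational(1, 17), 1735), Pow(Add(-1245, 503), -1)), -4029), Rational(1, 2)) = Pow(Add(Mul(Rational(29496, 17), Pow(-742, -1)), -4029), Rational(1, 2)) = Pow(Add(Mul(Rational(29496, 17), Rational(-1, 742)), -4029), Rational(1, 2)) = Pow(Add(Rational(-14748, 6307), -4029), Rational(1, 2)) = Pow(Rational(-25425651, 6307), Rational(1, 2)) = Mul(Rational(1, 6307), I, Pow(160359580857, Rational(1, 2)))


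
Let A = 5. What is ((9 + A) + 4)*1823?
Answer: 32814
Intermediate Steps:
((9 + A) + 4)*1823 = ((9 + 5) + 4)*1823 = (14 + 4)*1823 = 18*1823 = 32814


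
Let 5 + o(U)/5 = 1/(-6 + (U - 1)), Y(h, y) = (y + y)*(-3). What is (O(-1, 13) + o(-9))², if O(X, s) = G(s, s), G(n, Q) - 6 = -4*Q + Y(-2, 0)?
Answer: 1301881/256 ≈ 5085.5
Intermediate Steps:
Y(h, y) = -6*y (Y(h, y) = (2*y)*(-3) = -6*y)
G(n, Q) = 6 - 4*Q (G(n, Q) = 6 + (-4*Q - 6*0) = 6 + (-4*Q + 0) = 6 - 4*Q)
O(X, s) = 6 - 4*s
o(U) = -25 + 5/(-7 + U) (o(U) = -25 + 5/(-6 + (U - 1)) = -25 + 5/(-6 + (-1 + U)) = -25 + 5/(-7 + U))
(O(-1, 13) + o(-9))² = ((6 - 4*13) + 5*(36 - 5*(-9))/(-7 - 9))² = ((6 - 52) + 5*(36 + 45)/(-16))² = (-46 + 5*(-1/16)*81)² = (-46 - 405/16)² = (-1141/16)² = 1301881/256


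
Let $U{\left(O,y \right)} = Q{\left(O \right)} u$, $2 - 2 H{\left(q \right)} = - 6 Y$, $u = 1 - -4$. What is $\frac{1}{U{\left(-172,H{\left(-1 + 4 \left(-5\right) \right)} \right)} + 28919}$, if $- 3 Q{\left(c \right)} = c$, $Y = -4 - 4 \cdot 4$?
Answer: $\frac{3}{87617} \approx 3.424 \cdot 10^{-5}$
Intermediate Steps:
$Y = -20$ ($Y = -4 - 16 = -20$)
$Q{\left(c \right)} = - \frac{c}{3}$
$u = 5$ ($u = 1 + 4 = 5$)
$H{\left(q \right)} = -59$ ($H{\left(q \right)} = 1 - \frac{\left(-6\right) \left(-20\right)}{2} = 1 - 60 = -59$)
$U{\left(O,y \right)} = - \frac{5 O}{3}$ ($U{\left(O,y \right)} = - \frac{O}{3} \cdot 5 = - \frac{5 O}{3}$)
$\frac{1}{U{\left(-172,H{\left(-1 + 4 \left(-5\right) \right)} \right)} + 28919} = \frac{1}{\left(- \frac{5}{3}\right) \left(-172\right) + 28919} = \frac{1}{\frac{860}{3} + 28919} = \frac{1}{\frac{87617}{3}} = \frac{3}{87617}$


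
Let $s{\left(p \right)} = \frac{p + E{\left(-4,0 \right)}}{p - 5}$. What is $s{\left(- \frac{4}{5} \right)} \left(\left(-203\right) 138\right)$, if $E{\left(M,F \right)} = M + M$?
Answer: $-42504$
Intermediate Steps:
$E{\left(M,F \right)} = 2 M$
$s{\left(p \right)} = \frac{-8 + p}{-5 + p}$ ($s{\left(p \right)} = \frac{p + 2 \left(-4\right)}{p - 5} = \frac{p - 8}{-5 + p} = \frac{-8 + p}{-5 + p}$)
$s{\left(- \frac{4}{5} \right)} \left(\left(-203\right) 138\right) = \frac{-8 - \frac{4}{5}}{-5 - \frac{4}{5}} \left(\left(-203\right) 138\right) = \frac{-8 - \frac{4}{5}}{-5 - \frac{4}{5}} \left(-28014\right) = \frac{1}{- \frac{29}{5}} \left(- \frac{44}{5}\right) \left(-28014\right) = \left(- \frac{5}{29}\right) \left(- \frac{44}{5}\right) \left(-28014\right) = \frac{44}{29} \left(-28014\right) = -42504$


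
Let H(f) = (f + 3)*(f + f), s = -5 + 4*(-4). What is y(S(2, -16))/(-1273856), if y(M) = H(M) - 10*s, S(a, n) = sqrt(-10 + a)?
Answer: -97/636928 - 3*I*sqrt(2)/318464 ≈ -0.00015229 - 1.3322e-5*I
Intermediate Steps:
s = -21 (s = -5 - 16 = -21)
H(f) = 2*f*(3 + f) (H(f) = (3 + f)*(2*f) = 2*f*(3 + f))
y(M) = 210 + 2*M*(3 + M) (y(M) = 2*M*(3 + M) - 10*(-21) = 2*M*(3 + M) + 210 = 210 + 2*M*(3 + M))
y(S(2, -16))/(-1273856) = (210 + 2*sqrt(-10 + 2)*(3 + sqrt(-10 + 2)))/(-1273856) = (210 + 2*sqrt(-8)*(3 + sqrt(-8)))*(-1/1273856) = (210 + 2*(2*I*sqrt(2))*(3 + 2*I*sqrt(2)))*(-1/1273856) = (210 + 4*I*sqrt(2)*(3 + 2*I*sqrt(2)))*(-1/1273856) = -105/636928 - I*sqrt(2)*(3 + 2*I*sqrt(2))/318464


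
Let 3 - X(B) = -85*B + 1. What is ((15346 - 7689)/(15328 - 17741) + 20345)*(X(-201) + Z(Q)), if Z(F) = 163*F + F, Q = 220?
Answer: 49077077764/127 ≈ 3.8643e+8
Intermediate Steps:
Z(F) = 164*F
X(B) = 2 + 85*B (X(B) = 3 - (-85*B + 1) = 3 - (1 - 85*B) = 3 + (-1 + 85*B) = 2 + 85*B)
((15346 - 7689)/(15328 - 17741) + 20345)*(X(-201) + Z(Q)) = ((15346 - 7689)/(15328 - 17741) + 20345)*((2 + 85*(-201)) + 164*220) = (7657/(-2413) + 20345)*((2 - 17085) + 36080) = (7657*(-1/2413) + 20345)*(-17083 + 36080) = (-403/127 + 20345)*18997 = (2583412/127)*18997 = 49077077764/127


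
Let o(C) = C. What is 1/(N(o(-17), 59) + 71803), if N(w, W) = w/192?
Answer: 192/13786159 ≈ 1.3927e-5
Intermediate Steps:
N(w, W) = w/192 (N(w, W) = w*(1/192) = w/192)
1/(N(o(-17), 59) + 71803) = 1/((1/192)*(-17) + 71803) = 1/(-17/192 + 71803) = 1/(13786159/192) = 192/13786159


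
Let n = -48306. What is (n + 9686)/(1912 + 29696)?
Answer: -9655/7902 ≈ -1.2218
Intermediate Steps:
(n + 9686)/(1912 + 29696) = (-48306 + 9686)/(1912 + 29696) = -38620/31608 = -38620*1/31608 = -9655/7902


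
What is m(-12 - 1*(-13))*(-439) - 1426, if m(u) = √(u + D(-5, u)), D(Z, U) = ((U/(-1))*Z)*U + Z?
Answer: -1865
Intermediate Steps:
D(Z, U) = Z - Z*U² (D(Z, U) = ((U*(-1))*Z)*U + Z = ((-U)*Z)*U + Z = (-U*Z)*U + Z = -Z*U² + Z = Z - Z*U²)
m(u) = √(-5 + u + 5*u²) (m(u) = √(u - 5*(1 - u²)) = √(u + (-5 + 5*u²)) = √(-5 + u + 5*u²))
m(-12 - 1*(-13))*(-439) - 1426 = √(-5 + (-12 - 1*(-13)) + 5*(-12 - 1*(-13))²)*(-439) - 1426 = √(-5 + (-12 + 13) + 5*(-12 + 13)²)*(-439) - 1426 = √(-5 + 1 + 5*1²)*(-439) - 1426 = √(-5 + 1 + 5*1)*(-439) - 1426 = √(-5 + 1 + 5)*(-439) - 1426 = √1*(-439) - 1426 = 1*(-439) - 1426 = -439 - 1426 = -1865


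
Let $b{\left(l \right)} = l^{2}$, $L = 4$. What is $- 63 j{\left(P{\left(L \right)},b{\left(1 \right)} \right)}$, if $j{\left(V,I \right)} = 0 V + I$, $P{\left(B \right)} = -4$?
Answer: $-63$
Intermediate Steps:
$j{\left(V,I \right)} = I$ ($j{\left(V,I \right)} = 0 + I = I$)
$- 63 j{\left(P{\left(L \right)},b{\left(1 \right)} \right)} = - 63 \cdot 1^{2} = \left(-63\right) 1 = -63$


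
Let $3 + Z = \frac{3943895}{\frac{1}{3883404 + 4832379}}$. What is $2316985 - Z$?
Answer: $-34374130677797$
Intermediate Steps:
$Z = 34374132994782$ ($Z = -3 + \frac{3943895}{\frac{1}{3883404 + 4832379}} = -3 + \frac{3943895}{\frac{1}{8715783}} = -3 + 3943895 \frac{1}{\frac{1}{8715783}} = -3 + 3943895 \cdot 8715783 = -3 + 34374132994785 = 34374132994782$)
$2316985 - Z = 2316985 - 34374132994782 = -34374130677797$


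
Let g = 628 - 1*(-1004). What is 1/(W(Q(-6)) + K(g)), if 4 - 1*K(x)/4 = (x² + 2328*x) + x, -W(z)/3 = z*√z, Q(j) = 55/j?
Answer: -56416128/1458773936833301 - 10*I*√330/1458773936833301 ≈ -3.8674e-8 - 1.2453e-13*I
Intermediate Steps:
g = 1632 (g = 628 + 1004 = 1632)
W(z) = -3*z^(3/2) (W(z) = -3*z*√z = -3*z^(3/2))
K(x) = 16 - 9316*x - 4*x² (K(x) = 16 - 4*((x² + 2328*x) + x) = 16 - 4*(x² + 2329*x) = 16 + (-9316*x - 4*x²) = 16 - 9316*x - 4*x²)
1/(W(Q(-6)) + K(g)) = 1/(-3*55*√55*(-I*√6/36) + (16 - 9316*1632 - 4*1632²)) = 1/(-3*(-55*I*√330/36) + (16 - 15203712 - 4*2663424)) = 1/(-(-55)*I*√330/12 + (16 - 15203712 - 10653696)) = 1/(-(-55)*I*√330/12 - 25857392) = 1/(55*I*√330/12 - 25857392) = 1/(-25857392 + 55*I*√330/12)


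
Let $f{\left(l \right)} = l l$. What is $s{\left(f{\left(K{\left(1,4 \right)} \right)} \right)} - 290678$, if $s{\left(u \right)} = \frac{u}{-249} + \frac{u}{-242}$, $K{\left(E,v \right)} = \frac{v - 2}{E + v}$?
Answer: $- \frac{218945937532}{753225} \approx -2.9068 \cdot 10^{5}$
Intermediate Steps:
$K{\left(E,v \right)} = \frac{-2 + v}{E + v}$
$f{\left(l \right)} = l^{2}$
$s{\left(u \right)} = - \frac{491 u}{60258}$ ($s{\left(u \right)} = u \left(- \frac{1}{249}\right) + u \left(- \frac{1}{242}\right) = - \frac{u}{249} - \frac{u}{242} = - \frac{491 u}{60258}$)
$s{\left(f{\left(K{\left(1,4 \right)} \right)} \right)} - 290678 = - \frac{491 \left(\frac{-2 + 4}{1 + 4}\right)^{2}}{60258} - 290678 = - \frac{491 \left(\frac{1}{5} \cdot 2\right)^{2}}{60258} - 290678 = - \frac{491 \left(\frac{2}{5}\right)^{2}}{60258} - 290678 = \left(- \frac{491}{60258}\right) \frac{4}{25} - 290678 = - \frac{982}{753225} - 290678 = - \frac{218945937532}{753225}$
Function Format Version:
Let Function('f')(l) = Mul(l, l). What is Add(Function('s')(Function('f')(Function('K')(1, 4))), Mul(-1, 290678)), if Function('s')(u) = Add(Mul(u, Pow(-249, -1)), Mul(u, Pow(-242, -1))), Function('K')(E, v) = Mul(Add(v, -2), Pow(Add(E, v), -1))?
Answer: Rational(-218945937532, 753225) ≈ -2.9068e+5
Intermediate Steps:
Function('K')(E, v) = Mul(Pow(Add(E, v), -1), Add(-2, v)) (Function('K')(E, v) = Mul(Add(-2, v), Pow(Add(E, v), -1)) = Mul(Pow(Add(E, v), -1), Add(-2, v)))
Function('f')(l) = Pow(l, 2)
Function('s')(u) = Mul(Rational(-491, 60258), u) (Function('s')(u) = Add(Mul(u, Rational(-1, 249)), Mul(u, Rational(-1, 242))) = Add(Mul(Rational(-1, 249), u), Mul(Rational(-1, 242), u)) = Mul(Rational(-491, 60258), u))
Add(Function('s')(Function('f')(Function('K')(1, 4))), Mul(-1, 290678)) = Add(Mul(Rational(-491, 60258), Pow(Mul(Pow(Add(1, 4), -1), Add(-2, 4)), 2)), Mul(-1, 290678)) = Add(Mul(Rational(-491, 60258), Pow(Mul(Pow(5, -1), 2), 2)), -290678) = Add(Mul(Rational(-491, 60258), Pow(Mul(Rational(1, 5), 2), 2)), -290678) = Add(Mul(Rational(-491, 60258), Pow(Rational(2, 5), 2)), -290678) = Add(Mul(Rational(-491, 60258), Rational(4, 25)), -290678) = Add(Rational(-982, 753225), -290678) = Rational(-218945937532, 753225)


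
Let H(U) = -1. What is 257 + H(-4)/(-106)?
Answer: 27243/106 ≈ 257.01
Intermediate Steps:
257 + H(-4)/(-106) = 257 - 1/(-106) = 257 - 1/106*(-1) = 257 + 1/106 = 27243/106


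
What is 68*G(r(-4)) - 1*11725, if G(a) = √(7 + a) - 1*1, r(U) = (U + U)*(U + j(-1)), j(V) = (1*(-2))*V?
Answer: -11793 + 68*√23 ≈ -11467.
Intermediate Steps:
j(V) = -2*V
r(U) = 2*U*(2 + U) (r(U) = (U + U)*(U - 2*(-1)) = (2*U)*(U + 2) = (2*U)*(2 + U) = 2*U*(2 + U))
G(a) = -1 + √(7 + a) (G(a) = √(7 + a) - 1 = -1 + √(7 + a))
68*G(r(-4)) - 1*11725 = 68*(-1 + √(7 + 2*(-4)*(2 - 4))) - 1*11725 = 68*(-1 + √(7 + 2*(-4)*(-2))) - 11725 = 68*(-1 + √(7 + 16)) - 11725 = 68*(-1 + √23) - 11725 = (-68 + 68*√23) - 11725 = -11793 + 68*√23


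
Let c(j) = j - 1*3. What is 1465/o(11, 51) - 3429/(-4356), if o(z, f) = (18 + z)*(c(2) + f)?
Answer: 126151/70180 ≈ 1.7975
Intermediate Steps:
c(j) = -3 + j (c(j) = j - 3 = -3 + j)
o(z, f) = (-1 + f)*(18 + z) (o(z, f) = (18 + z)*((-3 + 2) + f) = (18 + z)*(-1 + f) = (-1 + f)*(18 + z))
1465/o(11, 51) - 3429/(-4356) = 1465/(-18 - 1*11 + 18*51 + 51*11) - 3429/(-4356) = 1465/(-18 - 11 + 918 + 561) - 3429*(-1/4356) = 1465/1450 + 381/484 = 1465*(1/1450) + 381/484 = 293/290 + 381/484 = 126151/70180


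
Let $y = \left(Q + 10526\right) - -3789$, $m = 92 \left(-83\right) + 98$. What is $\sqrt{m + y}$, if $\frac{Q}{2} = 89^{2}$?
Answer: $\sqrt{22619} \approx 150.4$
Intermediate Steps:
$Q = 15842$ ($Q = 2 \cdot 89^{2} = 2 \cdot 7921 = 15842$)
$m = -7538$ ($m = -7636 + 98 = -7538$)
$y = 30157$ ($y = \left(15842 + 10526\right) - -3789 = 26368 + 3789 = 30157$)
$\sqrt{m + y} = \sqrt{-7538 + 30157} = \sqrt{22619}$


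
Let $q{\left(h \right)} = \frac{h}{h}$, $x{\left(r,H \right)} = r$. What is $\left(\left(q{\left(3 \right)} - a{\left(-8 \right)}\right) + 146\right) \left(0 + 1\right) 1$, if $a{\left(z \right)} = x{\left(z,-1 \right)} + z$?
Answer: $163$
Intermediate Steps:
$q{\left(h \right)} = 1$
$a{\left(z \right)} = 2 z$ ($a{\left(z \right)} = z + z = 2 z$)
$\left(\left(q{\left(3 \right)} - a{\left(-8 \right)}\right) + 146\right) \left(0 + 1\right) 1 = \left(\left(1 - 2 \left(-8\right)\right) + 146\right) \left(0 + 1\right) 1 = \left(\left(1 - -16\right) + 146\right) 1 \cdot 1 = \left(\left(1 + 16\right) + 146\right) 1 = \left(17 + 146\right) 1 = 163 \cdot 1 = 163$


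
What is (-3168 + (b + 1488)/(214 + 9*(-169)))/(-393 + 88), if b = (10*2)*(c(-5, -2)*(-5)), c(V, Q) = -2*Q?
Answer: 4141664/398635 ≈ 10.390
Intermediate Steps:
b = -400 (b = (10*2)*(-2*(-2)*(-5)) = 20*(4*(-5)) = 20*(-20) = -400)
(-3168 + (b + 1488)/(214 + 9*(-169)))/(-393 + 88) = (-3168 + (-400 + 1488)/(214 + 9*(-169)))/(-393 + 88) = (-3168 + 1088/(214 - 1521))/(-305) = (-3168 + 1088/(-1307))*(-1/305) = (-3168 + 1088*(-1/1307))*(-1/305) = (-3168 - 1088/1307)*(-1/305) = -4141664/1307*(-1/305) = 4141664/398635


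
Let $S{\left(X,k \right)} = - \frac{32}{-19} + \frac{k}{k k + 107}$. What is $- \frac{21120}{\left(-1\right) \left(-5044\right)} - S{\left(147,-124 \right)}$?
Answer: $- \frac{12870140}{2195013} \approx -5.8634$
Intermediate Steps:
$S{\left(X,k \right)} = \frac{32}{19} + \frac{k}{107 + k^{2}}$ ($S{\left(X,k \right)} = \left(-32\right) \left(- \frac{1}{19}\right) + \frac{k}{k^{2} + 107} = \frac{32}{19} + \frac{k}{107 + k^{2}}$)
$- \frac{21120}{\left(-1\right) \left(-5044\right)} - S{\left(147,-124 \right)} = - \frac{21120}{\left(-1\right) \left(-5044\right)} - \frac{3424 + 19 \left(-124\right) + 32 \left(-124\right)^{2}}{19 \left(107 + \left(-124\right)^{2}\right)} = - \frac{21120}{5044} - \frac{3424 - 2356 + 32 \cdot 15376}{19 \left(107 + 15376\right)} = \left(-21120\right) \frac{1}{5044} - \frac{3424 - 2356 + 492032}{19 \cdot 15483} = - \frac{5280}{1261} - \frac{1}{19} \cdot \frac{1}{15483} \cdot 493100 = - \frac{5280}{1261} - \frac{493100}{294177} = - \frac{12870140}{2195013}$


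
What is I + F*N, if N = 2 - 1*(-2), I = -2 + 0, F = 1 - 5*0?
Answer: 2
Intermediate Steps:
F = 1 (F = 1 + 0 = 1)
I = -2
N = 4 (N = 2 + 2 = 4)
I + F*N = -2 + 1*4 = -2 + 4 = 2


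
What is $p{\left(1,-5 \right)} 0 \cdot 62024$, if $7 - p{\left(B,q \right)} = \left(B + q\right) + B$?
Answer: $0$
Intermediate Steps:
$p{\left(B,q \right)} = 7 - q - 2 B$ ($p{\left(B,q \right)} = 7 - \left(\left(B + q\right) + B\right) = 7 - \left(q + 2 B\right) = 7 - q - 2 B$)
$p{\left(1,-5 \right)} 0 \cdot 62024 = \left(7 - -5 - 2\right) 0 \cdot 62024 = \left(7 + 5 - 2\right) 0 \cdot 62024 = 10 \cdot 0 \cdot 62024 = 0 \cdot 62024 = 0$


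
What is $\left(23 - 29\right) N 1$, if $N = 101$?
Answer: $-606$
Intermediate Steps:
$\left(23 - 29\right) N 1 = \left(23 - 29\right) 101 \cdot 1 = \left(-6\right) 101 \cdot 1 = \left(-606\right) 1 = -606$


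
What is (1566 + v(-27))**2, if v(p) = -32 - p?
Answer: 2436721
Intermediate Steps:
(1566 + v(-27))**2 = (1566 + (-32 - 1*(-27)))**2 = (1566 + (-32 + 27))**2 = (1566 - 5)**2 = 1561**2 = 2436721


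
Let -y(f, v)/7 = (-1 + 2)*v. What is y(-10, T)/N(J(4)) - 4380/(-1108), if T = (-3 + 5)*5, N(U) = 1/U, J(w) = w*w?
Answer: -309145/277 ≈ -1116.0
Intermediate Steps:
J(w) = w²
T = 10 (T = 2*5 = 10)
y(f, v) = -7*v (y(f, v) = -7*(-1 + 2)*v = -7*v)
y(-10, T)/N(J(4)) - 4380/(-1108) = (-7*10)/(1/(4²)) - 4380/(-1108) = -70/(1/16) - 4380*(-1/1108) = -70/1/16 + 1095/277 = -70*16 + 1095/277 = -1120 + 1095/277 = -309145/277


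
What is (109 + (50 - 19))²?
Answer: 19600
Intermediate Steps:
(109 + (50 - 19))² = (109 + 31)² = 140² = 19600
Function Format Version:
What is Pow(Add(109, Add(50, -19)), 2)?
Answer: 19600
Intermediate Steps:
Pow(Add(109, Add(50, -19)), 2) = Pow(Add(109, 31), 2) = Pow(140, 2) = 19600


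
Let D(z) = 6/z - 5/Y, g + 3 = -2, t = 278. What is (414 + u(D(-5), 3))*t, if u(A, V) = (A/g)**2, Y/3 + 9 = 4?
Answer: 647439482/5625 ≈ 1.1510e+5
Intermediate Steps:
Y = -15 (Y = -27 + 3*4 = -27 + 12 = -15)
g = -5 (g = -3 - 2 = -5)
D(z) = 1/3 + 6/z (D(z) = 6/z - 5/(-15) = 6/z - 5*(-1/15) = 6/z + 1/3 = 1/3 + 6/z)
u(A, V) = A**2/25 (u(A, V) = (A/(-5))**2 = (A*(-1/5))**2 = (-A/5)**2 = A**2/25)
(414 + u(D(-5), 3))*t = (414 + ((1/3)*(18 - 5)/(-5))**2/25)*278 = (414 + ((1/3)*(-1/5)*13)**2/25)*278 = (414 + (-13/15)**2/25)*278 = (414 + (1/25)*(169/225))*278 = (414 + 169/5625)*278 = (2328919/5625)*278 = 647439482/5625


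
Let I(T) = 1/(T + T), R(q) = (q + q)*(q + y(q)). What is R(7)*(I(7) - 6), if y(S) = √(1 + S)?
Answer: -581 - 166*√2 ≈ -815.76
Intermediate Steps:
R(q) = 2*q*(q + √(1 + q)) (R(q) = (q + q)*(q + √(1 + q)) = (2*q)*(q + √(1 + q)) = 2*q*(q + √(1 + q)))
I(T) = 1/(2*T)
R(7)*(I(7) - 6) = (2*7*(7 + √(1 + 7)))*((½)/7 - 6) = (2*7*(7 + √8))*((½)*(⅐) - 6) = (2*7*(7 + 2*√2))*(1/14 - 6) = (98 + 28*√2)*(-83/14) = -581 - 166*√2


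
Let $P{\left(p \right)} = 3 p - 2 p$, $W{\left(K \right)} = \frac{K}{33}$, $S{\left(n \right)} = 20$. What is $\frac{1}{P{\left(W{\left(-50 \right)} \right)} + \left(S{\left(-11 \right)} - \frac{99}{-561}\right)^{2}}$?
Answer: $\frac{9537}{3867967} \approx 0.0024656$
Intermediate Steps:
$W{\left(K \right)} = \frac{K}{33}$ ($W{\left(K \right)} = K \frac{1}{33} = \frac{K}{33}$)
$P{\left(p \right)} = p$
$\frac{1}{P{\left(W{\left(-50 \right)} \right)} + \left(S{\left(-11 \right)} - \frac{99}{-561}\right)^{2}} = \frac{1}{\frac{1}{33} \left(-50\right) + \left(20 - \frac{99}{-561}\right)^{2}} = \frac{1}{- \frac{50}{33} + \left(20 - - \frac{3}{17}\right)^{2}} = \frac{1}{- \frac{50}{33} + \left(20 + \frac{3}{17}\right)^{2}} = \frac{1}{- \frac{50}{33} + \left(\frac{343}{17}\right)^{2}} = \frac{1}{- \frac{50}{33} + \frac{117649}{289}} = \frac{1}{\frac{3867967}{9537}} = \frac{9537}{3867967}$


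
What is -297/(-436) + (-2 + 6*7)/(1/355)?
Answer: 6191497/436 ≈ 14201.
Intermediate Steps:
-297/(-436) + (-2 + 6*7)/(1/355) = -297*(-1/436) + (-2 + 42)/(1/355) = 297/436 + 40*355 = 297/436 + 14200 = 6191497/436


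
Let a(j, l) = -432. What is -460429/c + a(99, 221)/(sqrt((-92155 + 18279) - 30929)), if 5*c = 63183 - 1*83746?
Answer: 2302145/20563 + 144*I*sqrt(11645)/11645 ≈ 111.96 + 1.3344*I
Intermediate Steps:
c = -20563/5 (c = (63183 - 1*83746)/5 = (63183 - 83746)/5 = (1/5)*(-20563) = -20563/5 ≈ -4112.6)
-460429/c + a(99, 221)/(sqrt((-92155 + 18279) - 30929)) = -460429/(-20563/5) - 432/sqrt((-92155 + 18279) - 30929) = -460429*(-5/20563) - 432/sqrt(-73876 - 30929) = 2302145/20563 - 432*(-I*sqrt(11645)/34935) = 2302145/20563 - (-144)*I*sqrt(11645)/11645 = 2302145/20563 + 144*I*sqrt(11645)/11645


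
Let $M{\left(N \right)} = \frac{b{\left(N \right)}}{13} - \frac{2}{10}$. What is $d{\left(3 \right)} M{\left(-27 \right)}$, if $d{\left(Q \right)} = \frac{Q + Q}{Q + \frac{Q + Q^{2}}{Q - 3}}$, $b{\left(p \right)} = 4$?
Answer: $0$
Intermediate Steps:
$M{\left(N \right)} = \frac{7}{65}$ ($M{\left(N \right)} = \frac{4}{13} - \frac{2}{10} = 4 \cdot \frac{1}{13} - \frac{1}{5} = \frac{4}{13} - \frac{1}{5} = \frac{7}{65}$)
$d{\left(Q \right)} = \frac{2 Q}{Q + \frac{Q + Q^{2}}{-3 + Q}}$
$d{\left(3 \right)} M{\left(-27 \right)} = \frac{-3 + 3}{-1 + 3} \cdot \frac{7}{65} = \frac{1}{2} \cdot 0 \cdot \frac{7}{65} = 0 \cdot \frac{7}{65} = 0$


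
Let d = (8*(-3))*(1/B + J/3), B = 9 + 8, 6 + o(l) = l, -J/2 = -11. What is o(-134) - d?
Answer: 636/17 ≈ 37.412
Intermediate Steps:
J = 22 (J = -2*(-11) = 22)
o(l) = -6 + l
B = 17
d = -3016/17 (d = (8*(-3))*(1/17 + 22/3) = -24*(1*(1/17) + 22*(⅓)) = -24*(1/17 + 22/3) = -24*377/51 = -3016/17 ≈ -177.41)
o(-134) - d = (-6 - 134) - 1*(-3016/17) = -140 + 3016/17 = 636/17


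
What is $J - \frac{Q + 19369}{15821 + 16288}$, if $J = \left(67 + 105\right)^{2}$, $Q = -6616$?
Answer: $\frac{316633301}{10703} \approx 29584.0$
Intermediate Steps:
$J = 29584$ ($J = 172^{2} = 29584$)
$J - \frac{Q + 19369}{15821 + 16288} = 29584 - \frac{-6616 + 19369}{15821 + 16288} = 29584 - \frac{12753}{32109} = 29584 - 12753 \cdot \frac{1}{32109} = 29584 - \frac{4251}{10703} = \frac{316633301}{10703}$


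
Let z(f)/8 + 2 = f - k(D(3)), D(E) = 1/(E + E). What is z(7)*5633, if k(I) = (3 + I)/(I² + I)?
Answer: -3560056/7 ≈ -5.0858e+5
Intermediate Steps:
D(E) = 1/(2*E)
k(I) = (3 + I)/(I + I²)
z(f) = -1024/7 + 8*f (z(f) = -16 + 8*(f - (3 + (½)/3)/(((½)/3)*(1 + (½)/3))) = -16 + 8*(f - (3 + (½)*(⅓))/(((½)*(⅓))*(1 + (½)*(⅓)))) = -16 + 8*(f - (3 + ⅙)/(⅙*(1 + ⅙))) = -16 + 8*(f - 6*19/(7/6*6)) = -16 + 8*(f - 6*6*19/(7*6)) = -16 + 8*(f - 1*114/7) = -16 + 8*(f - 114/7) = -16 + 8*(-114/7 + f) = -16 + (-912/7 + 8*f) = -1024/7 + 8*f)
z(7)*5633 = (-1024/7 + 8*7)*5633 = (-1024/7 + 56)*5633 = -632/7*5633 = -3560056/7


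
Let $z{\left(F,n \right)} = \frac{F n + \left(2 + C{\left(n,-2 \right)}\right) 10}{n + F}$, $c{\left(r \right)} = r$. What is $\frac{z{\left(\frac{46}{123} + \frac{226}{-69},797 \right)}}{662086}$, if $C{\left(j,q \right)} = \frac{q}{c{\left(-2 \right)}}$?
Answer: $- \frac{1076151}{247896584905} \approx -4.3411 \cdot 10^{-6}$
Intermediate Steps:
$C{\left(j,q \right)} = - \frac{q}{2}$ ($C{\left(j,q \right)} = \frac{q}{-2} = q \left(- \frac{1}{2}\right) = - \frac{q}{2}$)
$z{\left(F,n \right)} = \frac{30 + F n}{F + n}$ ($z{\left(F,n \right)} = \frac{F n + \left(2 - -1\right) 10}{n + F} = \frac{F n + \left(2 + 1\right) 10}{F + n} = \frac{F n + 3 \cdot 10}{F + n} = \frac{F n + 30}{F + n} = \frac{30 + F n}{F + n}$)
$\frac{z{\left(\frac{46}{123} + \frac{226}{-69},797 \right)}}{662086} = \frac{\frac{1}{\left(\frac{46}{123} + \frac{226}{-69}\right) + 797} \left(30 + \left(\frac{46}{123} + \frac{226}{-69}\right) 797\right)}{662086} = \frac{30 + \left(46 \cdot \frac{1}{123} + 226 \left(- \frac{1}{69}\right)\right) 797}{\left(46 \cdot \frac{1}{123} + 226 \left(- \frac{1}{69}\right)\right) + 797} \cdot \frac{1}{662086} = \frac{30 + \left(\frac{46}{123} - \frac{226}{69}\right) 797}{\left(\frac{46}{123} - \frac{226}{69}\right) + 797} \cdot \frac{1}{662086} = \frac{30 - \frac{2180592}{943}}{- \frac{2736}{943} + 797} \cdot \frac{1}{662086} = \frac{30 - \frac{2180592}{943}}{\frac{748835}{943}} \cdot \frac{1}{662086} = \frac{943}{748835} \left(- \frac{2152302}{943}\right) \frac{1}{662086} = \left(- \frac{2152302}{748835}\right) \frac{1}{662086} = - \frac{1076151}{247896584905}$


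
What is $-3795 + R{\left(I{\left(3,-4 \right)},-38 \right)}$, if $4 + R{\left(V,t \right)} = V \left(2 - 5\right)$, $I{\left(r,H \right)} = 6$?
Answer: $-3817$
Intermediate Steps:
$R{\left(V,t \right)} = -4 - 3 V$ ($R{\left(V,t \right)} = -4 + V \left(2 - 5\right) = -4 + V \left(-3\right) = -4 - 3 V$)
$-3795 + R{\left(I{\left(3,-4 \right)},-38 \right)} = -3795 - 22 = -3817$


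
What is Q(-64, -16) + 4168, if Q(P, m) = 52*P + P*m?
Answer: 1864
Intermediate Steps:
Q(-64, -16) + 4168 = -64*(52 - 16) + 4168 = -64*36 + 4168 = -2304 + 4168 = 1864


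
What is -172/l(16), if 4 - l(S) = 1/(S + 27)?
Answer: -7396/171 ≈ -43.251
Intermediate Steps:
l(S) = 4 - 1/(27 + S) (l(S) = 4 - 1/(S + 27) = 4 - 1/(27 + S))
-172/l(16) = -172*(27 + 16)/(107 + 4*16) = -172*43/(107 + 64) = -172/((1/43)*171) = -172/171/43 = -172*43/171 = -7396/171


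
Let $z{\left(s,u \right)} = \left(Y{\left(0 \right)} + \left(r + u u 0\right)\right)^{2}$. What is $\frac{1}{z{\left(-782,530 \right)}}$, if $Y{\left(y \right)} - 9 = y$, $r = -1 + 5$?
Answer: $\frac{1}{169} \approx 0.0059172$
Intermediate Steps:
$r = 4$
$Y{\left(y \right)} = 9 + y$
$z{\left(s,u \right)} = 169$ ($z{\left(s,u \right)} = \left(\left(9 + 0\right) + \left(4 + u u 0\right)\right)^{2} = \left(9 + \left(4 + u^{2} \cdot 0\right)\right)^{2} = \left(9 + \left(4 + 0\right)\right)^{2} = \left(9 + 4\right)^{2} = 13^{2} = 169$)
$\frac{1}{z{\left(-782,530 \right)}} = \frac{1}{169}$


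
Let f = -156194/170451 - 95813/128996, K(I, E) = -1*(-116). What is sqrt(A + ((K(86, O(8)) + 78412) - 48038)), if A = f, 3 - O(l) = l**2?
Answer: sqrt(409433039012844728776083)/3664582866 ≈ 174.61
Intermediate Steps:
O(l) = 3 - l**2
K(I, E) = 116
f = -36479822887/21987497196 (f = -156194*1/170451 - 95813*1/128996 = -156194/170451 - 95813/128996 = -36479822887/21987497196 ≈ -1.6591)
A = -36479822887/21987497196 ≈ -1.6591
sqrt(A + ((K(86, O(8)) + 78412) - 48038)) = sqrt(-36479822887/21987497196 + ((116 + 78412) - 48038)) = sqrt(-36479822887/21987497196 + (78528 - 48038)) = sqrt(-36479822887/21987497196 + 30490) = sqrt(670362309683153/21987497196) = sqrt(409433039012844728776083)/3664582866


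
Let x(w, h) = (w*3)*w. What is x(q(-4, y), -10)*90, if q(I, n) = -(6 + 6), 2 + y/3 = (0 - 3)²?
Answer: 38880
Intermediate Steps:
y = 21 (y = -6 + 3*(0 - 3)² = -6 + 3*(-3)² = -6 + 3*9 = -6 + 27 = 21)
q(I, n) = -12 (q(I, n) = -1*12 = -12)
x(w, h) = 3*w² (x(w, h) = (3*w)*w = 3*w²)
x(q(-4, y), -10)*90 = (3*(-12)²)*90 = (3*144)*90 = 432*90 = 38880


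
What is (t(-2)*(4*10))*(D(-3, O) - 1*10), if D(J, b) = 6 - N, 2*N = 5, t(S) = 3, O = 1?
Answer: -780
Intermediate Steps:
N = 5/2 (N = (½)*5 = 5/2 ≈ 2.5000)
D(J, b) = 7/2 (D(J, b) = 6 - 1*5/2 = 6 - 5/2 = 7/2)
(t(-2)*(4*10))*(D(-3, O) - 1*10) = (3*(4*10))*(7/2 - 1*10) = (3*40)*(7/2 - 10) = 120*(-13/2) = -780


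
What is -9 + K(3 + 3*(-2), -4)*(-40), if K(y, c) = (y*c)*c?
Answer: 1911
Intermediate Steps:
K(y, c) = y*c² (K(y, c) = (c*y)*c = y*c²)
-9 + K(3 + 3*(-2), -4)*(-40) = -9 + ((3 + 3*(-2))*(-4)²)*(-40) = -9 + ((3 - 6)*16)*(-40) = -9 - 3*16*(-40) = -9 - 48*(-40) = -9 + 1920 = 1911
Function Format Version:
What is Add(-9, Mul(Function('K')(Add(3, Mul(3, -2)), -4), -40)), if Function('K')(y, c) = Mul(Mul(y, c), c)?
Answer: 1911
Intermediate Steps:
Function('K')(y, c) = Mul(y, Pow(c, 2)) (Function('K')(y, c) = Mul(Mul(c, y), c) = Mul(y, Pow(c, 2)))
Add(-9, Mul(Function('K')(Add(3, Mul(3, -2)), -4), -40)) = Add(-9, Mul(Mul(Add(3, Mul(3, -2)), Pow(-4, 2)), -40)) = Add(-9, Mul(Mul(Add(3, -6), 16), -40)) = Add(-9, Mul(Mul(-3, 16), -40)) = Add(-9, Mul(-48, -40)) = Add(-9, 1920) = 1911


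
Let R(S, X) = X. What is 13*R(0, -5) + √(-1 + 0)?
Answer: -65 + I ≈ -65.0 + 1.0*I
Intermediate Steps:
13*R(0, -5) + √(-1 + 0) = 13*(-5) + √(-1 + 0) = -65 + √(-1) = -65 + I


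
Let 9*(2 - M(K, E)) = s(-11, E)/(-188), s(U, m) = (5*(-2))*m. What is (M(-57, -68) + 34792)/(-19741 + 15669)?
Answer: -1839754/215307 ≈ -8.5448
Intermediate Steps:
s(U, m) = -10*m
M(K, E) = 2 - 5*E/846 (M(K, E) = 2 - (-10*E)/(9*(-188)) = 2 - (-10*E)*(-1)/(9*188) = 2 - 5*E/846)
(M(-57, -68) + 34792)/(-19741 + 15669) = ((2 - 5/846*(-68)) + 34792)/(-19741 + 15669) = ((2 + 170/423) + 34792)/(-4072) = (1016/423 + 34792)*(-1/4072) = (14718032/423)*(-1/4072) = -1839754/215307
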